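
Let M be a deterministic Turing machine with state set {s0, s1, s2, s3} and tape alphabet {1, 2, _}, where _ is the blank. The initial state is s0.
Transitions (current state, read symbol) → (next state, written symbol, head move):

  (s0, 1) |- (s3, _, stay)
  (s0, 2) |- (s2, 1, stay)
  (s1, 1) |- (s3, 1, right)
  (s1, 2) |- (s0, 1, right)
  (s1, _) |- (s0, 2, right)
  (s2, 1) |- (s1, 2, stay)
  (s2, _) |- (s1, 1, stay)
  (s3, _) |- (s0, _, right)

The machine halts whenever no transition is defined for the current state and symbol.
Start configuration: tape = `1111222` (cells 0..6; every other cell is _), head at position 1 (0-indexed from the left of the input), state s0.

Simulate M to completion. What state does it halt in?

s0

state=s0 head=1 tape=1[1]11222_   (s0,1)→(s3,_,stay)
state=s3 head=1 tape=1[_]11222_   (s3,_)→(s0,_,right)
state=s0 head=2 tape=1_[1]1222_   (s0,1)→(s3,_,stay)
state=s3 head=2 tape=1_[_]1222_   (s3,_)→(s0,_,right)
state=s0 head=3 tape=1__[1]222_   (s0,1)→(s3,_,stay)
state=s3 head=3 tape=1__[_]222_   (s3,_)→(s0,_,right)
state=s0 head=4 tape=1___[2]22_   (s0,2)→(s2,1,stay)
state=s2 head=4 tape=1___[1]22_   (s2,1)→(s1,2,stay)
state=s1 head=4 tape=1___[2]22_   (s1,2)→(s0,1,right)
state=s0 head=5 tape=1___1[2]2_   (s0,2)→(s2,1,stay)
state=s2 head=5 tape=1___1[1]2_   (s2,1)→(s1,2,stay)
state=s1 head=5 tape=1___1[2]2_   (s1,2)→(s0,1,right)
state=s0 head=6 tape=1___11[2]_   (s0,2)→(s2,1,stay)
state=s2 head=6 tape=1___11[1]_   (s2,1)→(s1,2,stay)
state=s1 head=6 tape=1___11[2]_   (s1,2)→(s0,1,right)
state=s0 head=7 tape=1___111[_]
No transition is defined for (s0, _); M halts in state s0.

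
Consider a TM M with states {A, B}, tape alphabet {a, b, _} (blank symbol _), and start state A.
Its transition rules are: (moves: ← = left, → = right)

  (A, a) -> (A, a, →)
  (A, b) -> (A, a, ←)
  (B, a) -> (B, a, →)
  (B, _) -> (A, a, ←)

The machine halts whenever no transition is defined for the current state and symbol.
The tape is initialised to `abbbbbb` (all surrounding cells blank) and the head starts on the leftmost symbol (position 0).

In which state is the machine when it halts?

A

state=A head=0 tape=[a]bbbbbb_   (A,a)→(A,a,→)
state=A head=1 tape=a[b]bbbbb_   (A,b)→(A,a,←)
state=A head=0 tape=[a]abbbbb_   (A,a)→(A,a,→)
state=A head=1 tape=a[a]bbbbb_   (A,a)→(A,a,→)
state=A head=2 tape=aa[b]bbbb_   (A,b)→(A,a,←)
state=A head=1 tape=a[a]abbbb_   (A,a)→(A,a,→)
state=A head=2 tape=aa[a]bbbb_   (A,a)→(A,a,→)
state=A head=3 tape=aaa[b]bbb_   (A,b)→(A,a,←)
state=A head=2 tape=aa[a]abbb_   (A,a)→(A,a,→)
state=A head=3 tape=aaa[a]bbb_   (A,a)→(A,a,→)
state=A head=4 tape=aaaa[b]bb_   (A,b)→(A,a,←)
state=A head=3 tape=aaa[a]abb_   (A,a)→(A,a,→)
state=A head=4 tape=aaaa[a]bb_   (A,a)→(A,a,→)
state=A head=5 tape=aaaaa[b]b_   (A,b)→(A,a,←)
state=A head=4 tape=aaaa[a]ab_   (A,a)→(A,a,→)
state=A head=5 tape=aaaaa[a]b_   (A,a)→(A,a,→)
state=A head=6 tape=aaaaaa[b]_   (A,b)→(A,a,←)
state=A head=5 tape=aaaaa[a]a_   (A,a)→(A,a,→)
state=A head=6 tape=aaaaaa[a]_   (A,a)→(A,a,→)
state=A head=7 tape=aaaaaaa[_]
No transition is defined for (A, _); M halts in state A.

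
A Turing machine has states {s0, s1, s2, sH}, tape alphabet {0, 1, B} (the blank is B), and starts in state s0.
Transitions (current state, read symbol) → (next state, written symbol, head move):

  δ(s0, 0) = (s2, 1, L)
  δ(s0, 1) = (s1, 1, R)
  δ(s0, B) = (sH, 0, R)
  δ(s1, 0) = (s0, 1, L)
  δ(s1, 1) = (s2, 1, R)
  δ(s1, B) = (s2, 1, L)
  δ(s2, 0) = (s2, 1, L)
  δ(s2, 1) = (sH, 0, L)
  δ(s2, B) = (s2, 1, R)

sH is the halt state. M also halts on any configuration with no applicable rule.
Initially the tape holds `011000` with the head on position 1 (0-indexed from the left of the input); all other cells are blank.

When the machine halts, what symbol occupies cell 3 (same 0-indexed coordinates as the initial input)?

s0 | 0[1]1000   read 1 → write 1, move R, go to s1
s1 | 01[1]000   read 1 → write 1, move R, go to s2
s2 | 011[0]00   read 0 → write 1, move L, go to s2
s2 | 01[1]100   read 1 → write 0, move L, go to sH
sH | 0[1]0100
Cell 3 holds 1 when M halts.

1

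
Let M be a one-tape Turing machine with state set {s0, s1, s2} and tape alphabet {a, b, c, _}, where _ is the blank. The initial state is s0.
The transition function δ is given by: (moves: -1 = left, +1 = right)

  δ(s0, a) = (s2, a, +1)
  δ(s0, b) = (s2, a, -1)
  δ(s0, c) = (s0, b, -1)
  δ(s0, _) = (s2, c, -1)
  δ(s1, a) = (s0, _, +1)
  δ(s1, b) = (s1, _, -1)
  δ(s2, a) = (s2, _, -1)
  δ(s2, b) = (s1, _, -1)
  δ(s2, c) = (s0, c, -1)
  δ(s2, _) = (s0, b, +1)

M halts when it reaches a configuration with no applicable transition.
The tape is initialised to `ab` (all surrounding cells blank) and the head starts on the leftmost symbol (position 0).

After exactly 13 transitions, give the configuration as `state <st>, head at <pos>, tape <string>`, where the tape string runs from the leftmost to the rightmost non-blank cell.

state=s0 head=0 tape=_[a]b   (s0,a)→(s2,a,+1)
state=s2 head=1 tape=_a[b]   (s2,b)→(s1,_,-1)
state=s1 head=0 tape=_[a]_   (s1,a)→(s0,_,+1)
state=s0 head=1 tape=__[_]   (s0,_)→(s2,c,-1)
state=s2 head=0 tape=_[_]c   (s2,_)→(s0,b,+1)
state=s0 head=1 tape=_b[c]   (s0,c)→(s0,b,-1)
state=s0 head=0 tape=_[b]b   (s0,b)→(s2,a,-1)
state=s2 head=-1 tape=[_]ab   (s2,_)→(s0,b,+1)
state=s0 head=0 tape=b[a]b   (s0,a)→(s2,a,+1)
state=s2 head=1 tape=ba[b]   (s2,b)→(s1,_,-1)
state=s1 head=0 tape=b[a]_   (s1,a)→(s0,_,+1)
state=s0 head=1 tape=b_[_]   (s0,_)→(s2,c,-1)
state=s2 head=0 tape=b[_]c   (s2,_)→(s0,b,+1)
state=s0 head=1 tape=bb[c]
After 13 steps: state s0, head at 1, tape bbc.

state s0, head at 1, tape bbc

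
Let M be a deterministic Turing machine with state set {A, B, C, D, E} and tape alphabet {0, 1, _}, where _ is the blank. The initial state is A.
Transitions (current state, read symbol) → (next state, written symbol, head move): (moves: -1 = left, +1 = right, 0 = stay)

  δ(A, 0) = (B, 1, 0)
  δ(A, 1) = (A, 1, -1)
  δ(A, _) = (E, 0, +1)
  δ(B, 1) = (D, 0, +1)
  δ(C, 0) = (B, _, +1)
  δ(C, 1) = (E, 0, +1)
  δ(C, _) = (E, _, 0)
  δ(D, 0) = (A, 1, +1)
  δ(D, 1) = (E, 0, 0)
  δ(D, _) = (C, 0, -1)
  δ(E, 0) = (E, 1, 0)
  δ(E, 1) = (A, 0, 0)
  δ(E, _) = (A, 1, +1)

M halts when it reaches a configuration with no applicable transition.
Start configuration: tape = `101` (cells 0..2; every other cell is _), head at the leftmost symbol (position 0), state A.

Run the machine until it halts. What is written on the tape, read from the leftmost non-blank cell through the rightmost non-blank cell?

state=A head=0 tape=_[1]01_   (A,1)→(A,1,-1)
state=A head=-1 tape=[_]101_   (A,_)→(E,0,+1)
state=E head=0 tape=0[1]01_   (E,1)→(A,0,0)
state=A head=0 tape=0[0]01_   (A,0)→(B,1,0)
state=B head=0 tape=0[1]01_   (B,1)→(D,0,+1)
state=D head=1 tape=00[0]1_   (D,0)→(A,1,+1)
state=A head=2 tape=001[1]_   (A,1)→(A,1,-1)
state=A head=1 tape=00[1]1_   (A,1)→(A,1,-1)
state=A head=0 tape=0[0]11_   (A,0)→(B,1,0)
state=B head=0 tape=0[1]11_   (B,1)→(D,0,+1)
state=D head=1 tape=00[1]1_   (D,1)→(E,0,0)
state=E head=1 tape=00[0]1_   (E,0)→(E,1,0)
state=E head=1 tape=00[1]1_   (E,1)→(A,0,0)
state=A head=1 tape=00[0]1_   (A,0)→(B,1,0)
state=B head=1 tape=00[1]1_   (B,1)→(D,0,+1)
state=D head=2 tape=000[1]_   (D,1)→(E,0,0)
state=E head=2 tape=000[0]_   (E,0)→(E,1,0)
state=E head=2 tape=000[1]_   (E,1)→(A,0,0)
state=A head=2 tape=000[0]_   (A,0)→(B,1,0)
state=B head=2 tape=000[1]_   (B,1)→(D,0,+1)
state=D head=3 tape=0000[_]   (D,_)→(C,0,-1)
state=C head=2 tape=000[0]0   (C,0)→(B,_,+1)
state=B head=3 tape=000_[0]
The non-blank tape span at halt is 000_0.

000_0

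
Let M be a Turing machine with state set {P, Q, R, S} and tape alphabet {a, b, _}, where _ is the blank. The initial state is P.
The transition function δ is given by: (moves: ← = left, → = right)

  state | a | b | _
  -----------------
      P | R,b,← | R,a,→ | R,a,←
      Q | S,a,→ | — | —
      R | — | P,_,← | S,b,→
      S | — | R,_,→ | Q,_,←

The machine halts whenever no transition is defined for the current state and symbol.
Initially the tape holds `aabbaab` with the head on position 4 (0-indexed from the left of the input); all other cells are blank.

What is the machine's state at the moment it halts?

R

P | aabb[a]ab   read a → write b, move ←, go to R
R | aab[b]bab   read b → write _, move ←, go to P
P | aa[b]_bab   read b → write a, move →, go to R
R | aaa[_]bab   read _ → write b, move →, go to S
S | aaab[b]ab   read b → write _, move →, go to R
R | aaab_[a]b
No transition is defined for (R, a); M halts in state R.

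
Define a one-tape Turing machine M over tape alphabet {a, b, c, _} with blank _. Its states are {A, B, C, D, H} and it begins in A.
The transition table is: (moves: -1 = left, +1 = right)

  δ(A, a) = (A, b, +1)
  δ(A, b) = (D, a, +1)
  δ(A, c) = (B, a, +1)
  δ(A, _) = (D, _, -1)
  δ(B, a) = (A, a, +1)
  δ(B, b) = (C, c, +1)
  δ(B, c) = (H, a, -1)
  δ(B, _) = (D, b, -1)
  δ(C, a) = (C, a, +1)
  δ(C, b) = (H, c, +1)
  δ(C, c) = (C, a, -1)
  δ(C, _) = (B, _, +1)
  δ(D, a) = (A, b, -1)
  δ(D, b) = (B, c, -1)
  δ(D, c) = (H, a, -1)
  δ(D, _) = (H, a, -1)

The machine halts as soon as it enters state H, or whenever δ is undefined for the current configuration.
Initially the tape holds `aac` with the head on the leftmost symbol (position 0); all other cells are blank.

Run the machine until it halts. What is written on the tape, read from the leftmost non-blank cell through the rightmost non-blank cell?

baacab

A | [a]ac___   read a → write b, move +1, go to A
A | b[a]c___   read a → write b, move +1, go to A
A | bb[c]___   read c → write a, move +1, go to B
B | bba[_]__   read _ → write b, move -1, go to D
D | bb[a]b__   read a → write b, move -1, go to A
A | b[b]bb__   read b → write a, move +1, go to D
D | ba[b]b__   read b → write c, move -1, go to B
B | b[a]cb__   read a → write a, move +1, go to A
A | ba[c]b__   read c → write a, move +1, go to B
B | baa[b]__   read b → write c, move +1, go to C
C | baac[_]_   read _ → write _, move +1, go to B
B | baac_[_]   read _ → write b, move -1, go to D
D | baac[_]b   read _ → write a, move -1, go to H
H | baa[c]ab
The non-blank tape span at halt is baacab.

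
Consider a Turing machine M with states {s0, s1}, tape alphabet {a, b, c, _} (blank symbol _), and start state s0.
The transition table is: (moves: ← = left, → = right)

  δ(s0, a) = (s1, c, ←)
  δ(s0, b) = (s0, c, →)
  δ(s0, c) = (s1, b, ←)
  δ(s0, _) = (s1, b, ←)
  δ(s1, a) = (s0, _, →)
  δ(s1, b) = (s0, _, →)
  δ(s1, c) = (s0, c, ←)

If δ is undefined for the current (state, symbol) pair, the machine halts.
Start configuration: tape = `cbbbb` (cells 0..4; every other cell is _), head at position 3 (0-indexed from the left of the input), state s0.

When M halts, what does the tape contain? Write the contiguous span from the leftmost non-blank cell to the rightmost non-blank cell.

bcbcbbb

s0 | __cbb[b]b_   read b → write c, move →, go to s0
s0 | __cbbc[b]_   read b → write c, move →, go to s0
s0 | __cbbcc[_]   read _ → write b, move ←, go to s1
s1 | __cbbc[c]b   read c → write c, move ←, go to s0
s0 | __cbb[c]cb   read c → write b, move ←, go to s1
s1 | __cb[b]bcb   read b → write _, move →, go to s0
s0 | __cb_[b]cb   read b → write c, move →, go to s0
s0 | __cb_c[c]b   read c → write b, move ←, go to s1
s1 | __cb_[c]bb   read c → write c, move ←, go to s0
s0 | __cb[_]cbb   read _ → write b, move ←, go to s1
s1 | __c[b]bcbb   read b → write _, move →, go to s0
s0 | __c_[b]cbb   read b → write c, move →, go to s0
s0 | __c_c[c]bb   read c → write b, move ←, go to s1
s1 | __c_[c]bbb   read c → write c, move ←, go to s0
s0 | __c[_]cbbb   read _ → write b, move ←, go to s1
s1 | __[c]bcbbb   read c → write c, move ←, go to s0
s0 | _[_]cbcbbb   read _ → write b, move ←, go to s1
s1 | [_]bcbcbbb
The non-blank tape span at halt is bcbcbbb.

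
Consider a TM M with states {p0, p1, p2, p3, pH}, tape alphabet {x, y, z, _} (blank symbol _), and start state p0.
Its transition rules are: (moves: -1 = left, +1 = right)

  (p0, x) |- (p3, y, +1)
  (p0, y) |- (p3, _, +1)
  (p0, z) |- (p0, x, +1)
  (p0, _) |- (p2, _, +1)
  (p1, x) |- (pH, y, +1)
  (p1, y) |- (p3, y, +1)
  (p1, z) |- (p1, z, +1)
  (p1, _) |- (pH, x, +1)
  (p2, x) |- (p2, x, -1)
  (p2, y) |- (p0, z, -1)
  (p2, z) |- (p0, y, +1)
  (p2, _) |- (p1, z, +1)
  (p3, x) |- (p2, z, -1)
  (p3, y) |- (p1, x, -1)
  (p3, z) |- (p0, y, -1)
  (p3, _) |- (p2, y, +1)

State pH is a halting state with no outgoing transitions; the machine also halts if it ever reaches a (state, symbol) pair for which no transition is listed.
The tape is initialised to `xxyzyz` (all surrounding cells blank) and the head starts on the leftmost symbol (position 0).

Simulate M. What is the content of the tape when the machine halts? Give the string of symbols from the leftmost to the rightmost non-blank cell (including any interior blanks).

state=p0 head=0 tape=_[x]xyzyz____   (p0,x)→(p3,y,+1)
state=p3 head=1 tape=_y[x]yzyz____   (p3,x)→(p2,z,-1)
state=p2 head=0 tape=_[y]zyzyz____   (p2,y)→(p0,z,-1)
state=p0 head=-1 tape=[_]zzyzyz____   (p0,_)→(p2,_,+1)
state=p2 head=0 tape=_[z]zyzyz____   (p2,z)→(p0,y,+1)
state=p0 head=1 tape=_y[z]yzyz____   (p0,z)→(p0,x,+1)
state=p0 head=2 tape=_yx[y]zyz____   (p0,y)→(p3,_,+1)
state=p3 head=3 tape=_yx_[z]yz____   (p3,z)→(p0,y,-1)
state=p0 head=2 tape=_yx[_]yyz____   (p0,_)→(p2,_,+1)
state=p2 head=3 tape=_yx_[y]yz____   (p2,y)→(p0,z,-1)
state=p0 head=2 tape=_yx[_]zyz____   (p0,_)→(p2,_,+1)
state=p2 head=3 tape=_yx_[z]yz____   (p2,z)→(p0,y,+1)
state=p0 head=4 tape=_yx_y[y]z____   (p0,y)→(p3,_,+1)
state=p3 head=5 tape=_yx_y_[z]____   (p3,z)→(p0,y,-1)
state=p0 head=4 tape=_yx_y[_]y____   (p0,_)→(p2,_,+1)
state=p2 head=5 tape=_yx_y_[y]____   (p2,y)→(p0,z,-1)
state=p0 head=4 tape=_yx_y[_]z____   (p0,_)→(p2,_,+1)
state=p2 head=5 tape=_yx_y_[z]____   (p2,z)→(p0,y,+1)
state=p0 head=6 tape=_yx_y_y[_]___   (p0,_)→(p2,_,+1)
state=p2 head=7 tape=_yx_y_y_[_]__   (p2,_)→(p1,z,+1)
state=p1 head=8 tape=_yx_y_y_z[_]_   (p1,_)→(pH,x,+1)
state=pH head=9 tape=_yx_y_y_zx[_]
The non-blank tape span at halt is yx_y_y_zx.

yx_y_y_zx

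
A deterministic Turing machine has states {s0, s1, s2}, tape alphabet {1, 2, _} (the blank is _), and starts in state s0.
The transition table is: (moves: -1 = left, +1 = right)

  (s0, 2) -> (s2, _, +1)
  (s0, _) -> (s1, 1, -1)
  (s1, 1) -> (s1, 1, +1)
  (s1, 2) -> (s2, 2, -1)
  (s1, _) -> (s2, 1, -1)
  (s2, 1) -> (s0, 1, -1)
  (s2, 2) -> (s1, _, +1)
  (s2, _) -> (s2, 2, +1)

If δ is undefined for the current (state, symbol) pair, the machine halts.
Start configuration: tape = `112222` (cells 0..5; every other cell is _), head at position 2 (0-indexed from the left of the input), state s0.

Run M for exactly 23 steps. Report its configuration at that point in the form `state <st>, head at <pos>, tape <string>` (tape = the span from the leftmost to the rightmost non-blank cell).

state=s0 head=2 tape=11[2]222__   (s0,2)→(s2,_,+1)
state=s2 head=3 tape=11_[2]22__   (s2,2)→(s1,_,+1)
state=s1 head=4 tape=11__[2]2__   (s1,2)→(s2,2,-1)
state=s2 head=3 tape=11_[_]22__   (s2,_)→(s2,2,+1)
state=s2 head=4 tape=11_2[2]2__   (s2,2)→(s1,_,+1)
state=s1 head=5 tape=11_2_[2]__   (s1,2)→(s2,2,-1)
state=s2 head=4 tape=11_2[_]2__   (s2,_)→(s2,2,+1)
state=s2 head=5 tape=11_22[2]__   (s2,2)→(s1,_,+1)
state=s1 head=6 tape=11_22_[_]_   (s1,_)→(s2,1,-1)
state=s2 head=5 tape=11_22[_]1_   (s2,_)→(s2,2,+1)
state=s2 head=6 tape=11_222[1]_   (s2,1)→(s0,1,-1)
state=s0 head=5 tape=11_22[2]1_   (s0,2)→(s2,_,+1)
state=s2 head=6 tape=11_22_[1]_   (s2,1)→(s0,1,-1)
state=s0 head=5 tape=11_22[_]1_   (s0,_)→(s1,1,-1)
state=s1 head=4 tape=11_2[2]11_   (s1,2)→(s2,2,-1)
state=s2 head=3 tape=11_[2]211_   (s2,2)→(s1,_,+1)
state=s1 head=4 tape=11__[2]11_   (s1,2)→(s2,2,-1)
state=s2 head=3 tape=11_[_]211_   (s2,_)→(s2,2,+1)
state=s2 head=4 tape=11_2[2]11_   (s2,2)→(s1,_,+1)
state=s1 head=5 tape=11_2_[1]1_   (s1,1)→(s1,1,+1)
state=s1 head=6 tape=11_2_1[1]_   (s1,1)→(s1,1,+1)
state=s1 head=7 tape=11_2_11[_]   (s1,_)→(s2,1,-1)
state=s2 head=6 tape=11_2_1[1]1   (s2,1)→(s0,1,-1)
state=s0 head=5 tape=11_2_[1]11
After 23 steps: state s0, head at 5, tape 11_2_111.

state s0, head at 5, tape 11_2_111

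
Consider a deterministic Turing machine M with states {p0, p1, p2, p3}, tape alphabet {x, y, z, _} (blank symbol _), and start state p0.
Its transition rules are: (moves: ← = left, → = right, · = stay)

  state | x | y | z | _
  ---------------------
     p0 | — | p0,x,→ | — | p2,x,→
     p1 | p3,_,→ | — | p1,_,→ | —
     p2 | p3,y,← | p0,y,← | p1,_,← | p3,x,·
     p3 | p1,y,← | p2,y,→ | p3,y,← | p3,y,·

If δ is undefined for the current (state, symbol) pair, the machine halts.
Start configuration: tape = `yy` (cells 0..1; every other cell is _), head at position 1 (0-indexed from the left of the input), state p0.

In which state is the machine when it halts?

p0 | y[y]___   read y → write x, move →, go to p0
p0 | yx[_]__   read _ → write x, move →, go to p2
p2 | yxx[_]_   read _ → write x, move ·, go to p3
p3 | yxx[x]_   read x → write y, move ←, go to p1
p1 | yx[x]y_   read x → write _, move →, go to p3
p3 | yx_[y]_   read y → write y, move →, go to p2
p2 | yx_y[_]   read _ → write x, move ·, go to p3
p3 | yx_y[x]   read x → write y, move ←, go to p1
p1 | yx_[y]y
No transition is defined for (p1, y); M halts in state p1.

p1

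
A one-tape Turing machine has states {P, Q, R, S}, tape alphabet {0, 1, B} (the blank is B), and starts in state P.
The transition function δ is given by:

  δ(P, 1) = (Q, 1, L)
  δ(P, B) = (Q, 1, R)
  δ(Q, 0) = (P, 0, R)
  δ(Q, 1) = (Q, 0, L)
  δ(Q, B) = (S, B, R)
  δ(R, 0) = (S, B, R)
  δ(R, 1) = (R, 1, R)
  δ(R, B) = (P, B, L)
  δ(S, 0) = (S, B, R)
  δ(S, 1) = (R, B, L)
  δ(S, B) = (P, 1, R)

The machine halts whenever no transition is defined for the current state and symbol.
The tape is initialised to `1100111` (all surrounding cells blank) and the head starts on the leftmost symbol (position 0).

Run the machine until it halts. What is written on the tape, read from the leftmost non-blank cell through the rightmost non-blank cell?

P | BB[1]100111   read 1 → write 1, move L, go to Q
Q | B[B]1100111   read B → write B, move R, go to S
S | BB[1]100111   read 1 → write B, move L, go to R
R | B[B]B100111   read B → write B, move L, go to P
P | [B]BB100111   read B → write 1, move R, go to Q
Q | 1[B]B100111   read B → write B, move R, go to S
S | 1B[B]100111   read B → write 1, move R, go to P
P | 1B1[1]00111   read 1 → write 1, move L, go to Q
Q | 1B[1]100111   read 1 → write 0, move L, go to Q
Q | 1[B]0100111   read B → write B, move R, go to S
S | 1B[0]100111   read 0 → write B, move R, go to S
S | 1BB[1]00111   read 1 → write B, move L, go to R
R | 1B[B]B00111   read B → write B, move L, go to P
P | 1[B]BB00111   read B → write 1, move R, go to Q
Q | 11[B]B00111   read B → write B, move R, go to S
S | 11B[B]00111   read B → write 1, move R, go to P
P | 11B1[0]0111
The non-blank tape span at halt is 11B100111.

11B100111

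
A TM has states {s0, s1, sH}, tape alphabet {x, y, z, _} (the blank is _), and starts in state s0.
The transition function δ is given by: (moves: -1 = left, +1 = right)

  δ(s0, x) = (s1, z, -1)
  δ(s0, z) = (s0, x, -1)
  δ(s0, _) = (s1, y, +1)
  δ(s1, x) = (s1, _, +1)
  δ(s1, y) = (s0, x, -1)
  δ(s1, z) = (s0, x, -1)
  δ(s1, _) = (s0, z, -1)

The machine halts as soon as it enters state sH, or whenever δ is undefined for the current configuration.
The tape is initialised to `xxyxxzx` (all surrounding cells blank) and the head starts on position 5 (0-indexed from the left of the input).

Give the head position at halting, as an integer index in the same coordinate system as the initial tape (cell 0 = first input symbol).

6

state=s0 head=5 tape=xxyxx[z]x_   (s0,z)→(s0,x,-1)
state=s0 head=4 tape=xxyx[x]xx_   (s0,x)→(s1,z,-1)
state=s1 head=3 tape=xxy[x]zxx_   (s1,x)→(s1,_,+1)
state=s1 head=4 tape=xxy_[z]xx_   (s1,z)→(s0,x,-1)
state=s0 head=3 tape=xxy[_]xxx_   (s0,_)→(s1,y,+1)
state=s1 head=4 tape=xxyy[x]xx_   (s1,x)→(s1,_,+1)
state=s1 head=5 tape=xxyy_[x]x_   (s1,x)→(s1,_,+1)
state=s1 head=6 tape=xxyy__[x]_   (s1,x)→(s1,_,+1)
state=s1 head=7 tape=xxyy___[_]   (s1,_)→(s0,z,-1)
state=s0 head=6 tape=xxyy__[_]z   (s0,_)→(s1,y,+1)
state=s1 head=7 tape=xxyy__y[z]   (s1,z)→(s0,x,-1)
state=s0 head=6 tape=xxyy__[y]x
At halt the head is at cell 6.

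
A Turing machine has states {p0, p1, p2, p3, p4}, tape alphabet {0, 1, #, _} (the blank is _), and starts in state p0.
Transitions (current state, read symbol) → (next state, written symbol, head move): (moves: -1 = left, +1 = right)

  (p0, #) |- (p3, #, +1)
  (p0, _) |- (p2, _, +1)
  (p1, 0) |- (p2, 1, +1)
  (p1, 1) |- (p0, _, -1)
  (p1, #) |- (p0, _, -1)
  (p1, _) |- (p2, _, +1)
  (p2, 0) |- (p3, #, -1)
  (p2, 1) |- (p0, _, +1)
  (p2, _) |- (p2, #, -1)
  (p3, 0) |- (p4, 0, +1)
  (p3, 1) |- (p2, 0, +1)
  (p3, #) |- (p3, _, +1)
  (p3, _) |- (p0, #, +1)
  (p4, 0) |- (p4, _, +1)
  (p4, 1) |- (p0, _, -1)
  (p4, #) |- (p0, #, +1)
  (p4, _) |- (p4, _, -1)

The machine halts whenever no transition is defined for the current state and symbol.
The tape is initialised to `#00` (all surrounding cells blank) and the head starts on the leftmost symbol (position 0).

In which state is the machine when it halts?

p2

state=p0 head=0 tape=[#]00_   (p0,#)→(p3,#,+1)
state=p3 head=1 tape=#[0]0_   (p3,0)→(p4,0,+1)
state=p4 head=2 tape=#0[0]_   (p4,0)→(p4,_,+1)
state=p4 head=3 tape=#0_[_]   (p4,_)→(p4,_,-1)
state=p4 head=2 tape=#0[_]_   (p4,_)→(p4,_,-1)
state=p4 head=1 tape=#[0]__   (p4,0)→(p4,_,+1)
state=p4 head=2 tape=#_[_]_   (p4,_)→(p4,_,-1)
state=p4 head=1 tape=#[_]__   (p4,_)→(p4,_,-1)
state=p4 head=0 tape=[#]___   (p4,#)→(p0,#,+1)
state=p0 head=1 tape=#[_]__   (p0,_)→(p2,_,+1)
state=p2 head=2 tape=#_[_]_   (p2,_)→(p2,#,-1)
state=p2 head=1 tape=#[_]#_   (p2,_)→(p2,#,-1)
state=p2 head=0 tape=[#]##_
No transition is defined for (p2, #); M halts in state p2.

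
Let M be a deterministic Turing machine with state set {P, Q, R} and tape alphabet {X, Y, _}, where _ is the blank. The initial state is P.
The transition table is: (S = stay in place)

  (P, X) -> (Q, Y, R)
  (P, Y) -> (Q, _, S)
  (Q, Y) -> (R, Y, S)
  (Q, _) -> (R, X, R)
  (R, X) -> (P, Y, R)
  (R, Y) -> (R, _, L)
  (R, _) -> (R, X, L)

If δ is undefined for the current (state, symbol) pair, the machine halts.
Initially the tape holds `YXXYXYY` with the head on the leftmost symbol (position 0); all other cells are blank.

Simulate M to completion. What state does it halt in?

P | [Y]XXYXYY   read Y → write _, move S, go to Q
Q | [_]XXYXYY   read _ → write X, move R, go to R
R | X[X]XYXYY   read X → write Y, move R, go to P
P | XY[X]YXYY   read X → write Y, move R, go to Q
Q | XYY[Y]XYY   read Y → write Y, move S, go to R
R | XYY[Y]XYY   read Y → write _, move L, go to R
R | XY[Y]_XYY   read Y → write _, move L, go to R
R | X[Y]__XYY   read Y → write _, move L, go to R
R | [X]___XYY   read X → write Y, move R, go to P
P | Y[_]__XYY
No transition is defined for (P, _); M halts in state P.

P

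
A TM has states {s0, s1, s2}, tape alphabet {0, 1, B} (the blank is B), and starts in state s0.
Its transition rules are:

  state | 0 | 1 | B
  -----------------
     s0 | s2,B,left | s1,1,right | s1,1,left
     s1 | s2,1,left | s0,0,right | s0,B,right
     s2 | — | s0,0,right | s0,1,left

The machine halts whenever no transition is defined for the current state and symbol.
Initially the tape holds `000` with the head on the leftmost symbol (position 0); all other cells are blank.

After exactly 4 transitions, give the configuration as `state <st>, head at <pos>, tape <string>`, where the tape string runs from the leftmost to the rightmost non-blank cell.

state s0, head at -2, tape 11B00

state=s0 head=0 tape=BBB[0]00   (s0,0)→(s2,B,left)
state=s2 head=-1 tape=BB[B]B00   (s2,B)→(s0,1,left)
state=s0 head=-2 tape=B[B]1B00   (s0,B)→(s1,1,left)
state=s1 head=-3 tape=[B]11B00   (s1,B)→(s0,B,right)
state=s0 head=-2 tape=B[1]1B00
After 4 steps: state s0, head at -2, tape 11B00.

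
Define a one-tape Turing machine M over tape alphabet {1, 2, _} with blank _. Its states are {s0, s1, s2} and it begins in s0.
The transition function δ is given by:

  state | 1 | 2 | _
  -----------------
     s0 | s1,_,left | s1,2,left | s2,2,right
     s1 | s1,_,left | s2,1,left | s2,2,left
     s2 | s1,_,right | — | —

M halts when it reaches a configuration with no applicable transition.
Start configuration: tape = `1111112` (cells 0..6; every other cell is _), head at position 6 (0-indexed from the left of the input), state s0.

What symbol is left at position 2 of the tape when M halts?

_

s0 | __111111[2]   read 2 → write 2, move left, go to s1
s1 | __11111[1]2   read 1 → write _, move left, go to s1
s1 | __1111[1]_2   read 1 → write _, move left, go to s1
s1 | __111[1]__2   read 1 → write _, move left, go to s1
s1 | __11[1]___2   read 1 → write _, move left, go to s1
s1 | __1[1]____2   read 1 → write _, move left, go to s1
s1 | __[1]_____2   read 1 → write _, move left, go to s1
s1 | _[_]______2   read _ → write 2, move left, go to s2
s2 | [_]2______2
Cell 2 holds _ when M halts.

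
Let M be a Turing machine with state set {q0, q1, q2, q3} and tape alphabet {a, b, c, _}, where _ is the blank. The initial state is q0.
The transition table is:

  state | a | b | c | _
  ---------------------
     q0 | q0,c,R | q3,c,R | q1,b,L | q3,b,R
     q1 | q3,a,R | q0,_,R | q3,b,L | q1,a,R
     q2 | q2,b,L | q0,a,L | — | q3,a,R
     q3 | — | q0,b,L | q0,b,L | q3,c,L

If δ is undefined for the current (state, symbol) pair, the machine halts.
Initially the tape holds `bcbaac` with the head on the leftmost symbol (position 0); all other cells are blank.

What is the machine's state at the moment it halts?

q3

q0 | _[b]cbaac   read b → write c, move R, go to q3
q3 | _c[c]baac   read c → write b, move L, go to q0
q0 | _[c]bbaac   read c → write b, move L, go to q1
q1 | [_]bbbaac   read _ → write a, move R, go to q1
q1 | a[b]bbaac   read b → write _, move R, go to q0
q0 | a_[b]baac   read b → write c, move R, go to q3
q3 | a_c[b]aac   read b → write b, move L, go to q0
q0 | a_[c]baac   read c → write b, move L, go to q1
q1 | a[_]bbaac   read _ → write a, move R, go to q1
q1 | aa[b]baac   read b → write _, move R, go to q0
q0 | aa_[b]aac   read b → write c, move R, go to q3
q3 | aa_c[a]ac
No transition is defined for (q3, a); M halts in state q3.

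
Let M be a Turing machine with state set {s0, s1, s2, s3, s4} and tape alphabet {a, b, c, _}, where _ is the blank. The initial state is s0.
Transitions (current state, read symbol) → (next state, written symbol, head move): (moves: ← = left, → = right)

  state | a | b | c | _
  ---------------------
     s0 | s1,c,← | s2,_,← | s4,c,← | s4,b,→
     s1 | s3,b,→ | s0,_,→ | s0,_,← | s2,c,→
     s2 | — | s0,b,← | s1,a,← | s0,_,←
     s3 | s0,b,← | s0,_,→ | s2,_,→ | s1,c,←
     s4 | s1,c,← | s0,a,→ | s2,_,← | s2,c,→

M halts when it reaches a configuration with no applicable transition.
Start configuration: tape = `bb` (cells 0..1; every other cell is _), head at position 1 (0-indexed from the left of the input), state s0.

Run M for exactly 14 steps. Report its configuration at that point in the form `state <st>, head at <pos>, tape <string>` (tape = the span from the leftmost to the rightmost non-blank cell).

state s1, head at 1, tape bb_a

state=s0 head=1 tape=_b[b]__   (s0,b)→(s2,_,←)
state=s2 head=0 tape=_[b]___   (s2,b)→(s0,b,←)
state=s0 head=-1 tape=[_]b___   (s0,_)→(s4,b,→)
state=s4 head=0 tape=b[b]___   (s4,b)→(s0,a,→)
state=s0 head=1 tape=ba[_]__   (s0,_)→(s4,b,→)
state=s4 head=2 tape=bab[_]_   (s4,_)→(s2,c,→)
state=s2 head=3 tape=babc[_]   (s2,_)→(s0,_,←)
state=s0 head=2 tape=bab[c]_   (s0,c)→(s4,c,←)
state=s4 head=1 tape=ba[b]c_   (s4,b)→(s0,a,→)
state=s0 head=2 tape=baa[c]_   (s0,c)→(s4,c,←)
state=s4 head=1 tape=ba[a]c_   (s4,a)→(s1,c,←)
state=s1 head=0 tape=b[a]cc_   (s1,a)→(s3,b,→)
state=s3 head=1 tape=bb[c]c_   (s3,c)→(s2,_,→)
state=s2 head=2 tape=bb_[c]_   (s2,c)→(s1,a,←)
state=s1 head=1 tape=bb[_]a_
After 14 steps: state s1, head at 1, tape bb_a.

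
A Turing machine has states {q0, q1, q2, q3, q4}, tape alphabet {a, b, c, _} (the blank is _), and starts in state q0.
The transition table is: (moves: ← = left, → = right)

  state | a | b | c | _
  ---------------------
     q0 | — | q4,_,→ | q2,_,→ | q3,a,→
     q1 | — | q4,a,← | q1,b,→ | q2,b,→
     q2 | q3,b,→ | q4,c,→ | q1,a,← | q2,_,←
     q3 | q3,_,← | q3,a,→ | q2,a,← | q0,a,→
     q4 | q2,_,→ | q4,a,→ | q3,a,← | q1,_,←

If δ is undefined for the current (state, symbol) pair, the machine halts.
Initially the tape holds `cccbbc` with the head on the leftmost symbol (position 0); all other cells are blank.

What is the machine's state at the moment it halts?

state=q0 head=0 tape=__[c]ccbbc   (q0,c)→(q2,_,→)
state=q2 head=1 tape=___[c]cbbc   (q2,c)→(q1,a,←)
state=q1 head=0 tape=__[_]acbbc   (q1,_)→(q2,b,→)
state=q2 head=1 tape=__b[a]cbbc   (q2,a)→(q3,b,→)
state=q3 head=2 tape=__bb[c]bbc   (q3,c)→(q2,a,←)
state=q2 head=1 tape=__b[b]abbc   (q2,b)→(q4,c,→)
state=q4 head=2 tape=__bc[a]bbc   (q4,a)→(q2,_,→)
state=q2 head=3 tape=__bc_[b]bc   (q2,b)→(q4,c,→)
state=q4 head=4 tape=__bc_c[b]c   (q4,b)→(q4,a,→)
state=q4 head=5 tape=__bc_ca[c]   (q4,c)→(q3,a,←)
state=q3 head=4 tape=__bc_c[a]a   (q3,a)→(q3,_,←)
state=q3 head=3 tape=__bc_[c]_a   (q3,c)→(q2,a,←)
state=q2 head=2 tape=__bc[_]a_a   (q2,_)→(q2,_,←)
state=q2 head=1 tape=__b[c]_a_a   (q2,c)→(q1,a,←)
state=q1 head=0 tape=__[b]a_a_a   (q1,b)→(q4,a,←)
state=q4 head=-1 tape=_[_]aa_a_a   (q4,_)→(q1,_,←)
state=q1 head=-2 tape=[_]_aa_a_a   (q1,_)→(q2,b,→)
state=q2 head=-1 tape=b[_]aa_a_a   (q2,_)→(q2,_,←)
state=q2 head=-2 tape=[b]_aa_a_a   (q2,b)→(q4,c,→)
state=q4 head=-1 tape=c[_]aa_a_a   (q4,_)→(q1,_,←)
state=q1 head=-2 tape=[c]_aa_a_a   (q1,c)→(q1,b,→)
state=q1 head=-1 tape=b[_]aa_a_a   (q1,_)→(q2,b,→)
state=q2 head=0 tape=bb[a]a_a_a   (q2,a)→(q3,b,→)
state=q3 head=1 tape=bbb[a]_a_a   (q3,a)→(q3,_,←)
state=q3 head=0 tape=bb[b]__a_a   (q3,b)→(q3,a,→)
state=q3 head=1 tape=bba[_]_a_a   (q3,_)→(q0,a,→)
state=q0 head=2 tape=bbaa[_]a_a   (q0,_)→(q3,a,→)
state=q3 head=3 tape=bbaaa[a]_a   (q3,a)→(q3,_,←)
state=q3 head=2 tape=bbaa[a]__a   (q3,a)→(q3,_,←)
state=q3 head=1 tape=bba[a]___a   (q3,a)→(q3,_,←)
state=q3 head=0 tape=bb[a]____a   (q3,a)→(q3,_,←)
state=q3 head=-1 tape=b[b]_____a   (q3,b)→(q3,a,→)
state=q3 head=0 tape=ba[_]____a   (q3,_)→(q0,a,→)
state=q0 head=1 tape=baa[_]___a   (q0,_)→(q3,a,→)
state=q3 head=2 tape=baaa[_]__a   (q3,_)→(q0,a,→)
state=q0 head=3 tape=baaaa[_]_a   (q0,_)→(q3,a,→)
state=q3 head=4 tape=baaaaa[_]a   (q3,_)→(q0,a,→)
state=q0 head=5 tape=baaaaaa[a]
No transition is defined for (q0, a); M halts in state q0.

q0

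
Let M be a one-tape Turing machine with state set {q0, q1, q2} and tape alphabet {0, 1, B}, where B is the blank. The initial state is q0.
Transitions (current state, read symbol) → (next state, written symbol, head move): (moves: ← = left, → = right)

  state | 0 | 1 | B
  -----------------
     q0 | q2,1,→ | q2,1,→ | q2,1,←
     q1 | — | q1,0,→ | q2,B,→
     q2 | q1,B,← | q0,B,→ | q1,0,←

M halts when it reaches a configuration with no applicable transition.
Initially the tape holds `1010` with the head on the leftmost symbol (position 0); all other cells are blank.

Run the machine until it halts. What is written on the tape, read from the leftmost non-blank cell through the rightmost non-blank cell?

q0 | [1]010B   read 1 → write 1, move →, go to q2
q2 | 1[0]10B   read 0 → write B, move ←, go to q1
q1 | [1]B10B   read 1 → write 0, move →, go to q1
q1 | 0[B]10B   read B → write B, move →, go to q2
q2 | 0B[1]0B   read 1 → write B, move →, go to q0
q0 | 0BB[0]B   read 0 → write 1, move →, go to q2
q2 | 0BB1[B]   read B → write 0, move ←, go to q1
q1 | 0BB[1]0   read 1 → write 0, move →, go to q1
q1 | 0BB0[0]
The non-blank tape span at halt is 0BB00.

0BB00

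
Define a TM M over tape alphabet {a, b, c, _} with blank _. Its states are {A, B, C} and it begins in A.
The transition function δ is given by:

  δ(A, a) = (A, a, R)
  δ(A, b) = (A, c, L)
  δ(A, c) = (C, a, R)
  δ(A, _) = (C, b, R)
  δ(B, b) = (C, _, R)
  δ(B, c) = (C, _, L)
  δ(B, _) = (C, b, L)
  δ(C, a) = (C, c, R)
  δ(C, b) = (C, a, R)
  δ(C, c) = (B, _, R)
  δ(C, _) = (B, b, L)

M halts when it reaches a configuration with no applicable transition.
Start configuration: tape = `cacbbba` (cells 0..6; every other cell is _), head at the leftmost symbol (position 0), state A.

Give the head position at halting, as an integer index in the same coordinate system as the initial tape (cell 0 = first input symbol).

A | [c]acbbba_   read c → write a, move R, go to C
C | a[a]cbbba_   read a → write c, move R, go to C
C | ac[c]bbba_   read c → write _, move R, go to B
B | ac_[b]bba_   read b → write _, move R, go to C
C | ac__[b]ba_   read b → write a, move R, go to C
C | ac__a[b]a_   read b → write a, move R, go to C
C | ac__aa[a]_   read a → write c, move R, go to C
C | ac__aac[_]   read _ → write b, move L, go to B
B | ac__aa[c]b   read c → write _, move L, go to C
C | ac__a[a]_b   read a → write c, move R, go to C
C | ac__ac[_]b   read _ → write b, move L, go to B
B | ac__a[c]bb   read c → write _, move L, go to C
C | ac__[a]_bb   read a → write c, move R, go to C
C | ac__c[_]bb   read _ → write b, move L, go to B
B | ac__[c]bbb   read c → write _, move L, go to C
C | ac_[_]_bbb   read _ → write b, move L, go to B
B | ac[_]b_bbb   read _ → write b, move L, go to C
C | a[c]bb_bbb   read c → write _, move R, go to B
B | a_[b]b_bbb   read b → write _, move R, go to C
C | a__[b]_bbb   read b → write a, move R, go to C
C | a__a[_]bbb   read _ → write b, move L, go to B
B | a__[a]bbbb
At halt the head is at cell 3.

3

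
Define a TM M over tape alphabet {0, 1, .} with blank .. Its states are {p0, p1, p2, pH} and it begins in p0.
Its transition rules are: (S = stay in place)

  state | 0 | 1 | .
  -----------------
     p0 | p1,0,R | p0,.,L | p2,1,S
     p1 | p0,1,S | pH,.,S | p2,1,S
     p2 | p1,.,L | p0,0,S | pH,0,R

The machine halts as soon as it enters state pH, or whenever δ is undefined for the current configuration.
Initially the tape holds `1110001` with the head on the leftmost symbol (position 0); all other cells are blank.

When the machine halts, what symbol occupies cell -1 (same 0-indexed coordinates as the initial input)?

state=p0 head=0 tape=.[1]110001   (p0,1)→(p0,.,L)
state=p0 head=-1 tape=[.].110001   (p0,.)→(p2,1,S)
state=p2 head=-1 tape=[1].110001   (p2,1)→(p0,0,S)
state=p0 head=-1 tape=[0].110001   (p0,0)→(p1,0,R)
state=p1 head=0 tape=0[.]110001   (p1,.)→(p2,1,S)
state=p2 head=0 tape=0[1]110001   (p2,1)→(p0,0,S)
state=p0 head=0 tape=0[0]110001   (p0,0)→(p1,0,R)
state=p1 head=1 tape=00[1]10001   (p1,1)→(pH,.,S)
state=pH head=1 tape=00[.]10001
Cell -1 holds 0 when M halts.

0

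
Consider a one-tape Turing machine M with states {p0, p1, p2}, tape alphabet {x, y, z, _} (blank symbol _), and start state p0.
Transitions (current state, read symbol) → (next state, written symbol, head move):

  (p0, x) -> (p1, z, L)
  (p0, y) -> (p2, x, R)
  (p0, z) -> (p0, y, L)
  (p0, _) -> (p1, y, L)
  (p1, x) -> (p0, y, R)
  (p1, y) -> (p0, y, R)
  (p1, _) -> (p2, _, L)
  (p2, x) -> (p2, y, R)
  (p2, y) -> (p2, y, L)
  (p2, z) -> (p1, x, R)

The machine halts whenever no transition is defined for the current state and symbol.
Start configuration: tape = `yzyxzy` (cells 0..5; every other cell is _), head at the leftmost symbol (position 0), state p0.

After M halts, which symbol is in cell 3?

state=p0 head=0 tape=_[y]zyxzy   (p0,y)→(p2,x,R)
state=p2 head=1 tape=_x[z]yxzy   (p2,z)→(p1,x,R)
state=p1 head=2 tape=_xx[y]xzy   (p1,y)→(p0,y,R)
state=p0 head=3 tape=_xxy[x]zy   (p0,x)→(p1,z,L)
state=p1 head=2 tape=_xx[y]zzy   (p1,y)→(p0,y,R)
state=p0 head=3 tape=_xxy[z]zy   (p0,z)→(p0,y,L)
state=p0 head=2 tape=_xx[y]yzy   (p0,y)→(p2,x,R)
state=p2 head=3 tape=_xxx[y]zy   (p2,y)→(p2,y,L)
state=p2 head=2 tape=_xx[x]yzy   (p2,x)→(p2,y,R)
state=p2 head=3 tape=_xxy[y]zy   (p2,y)→(p2,y,L)
state=p2 head=2 tape=_xx[y]yzy   (p2,y)→(p2,y,L)
state=p2 head=1 tape=_x[x]yyzy   (p2,x)→(p2,y,R)
state=p2 head=2 tape=_xy[y]yzy   (p2,y)→(p2,y,L)
state=p2 head=1 tape=_x[y]yyzy   (p2,y)→(p2,y,L)
state=p2 head=0 tape=_[x]yyyzy   (p2,x)→(p2,y,R)
state=p2 head=1 tape=_y[y]yyzy   (p2,y)→(p2,y,L)
state=p2 head=0 tape=_[y]yyyzy   (p2,y)→(p2,y,L)
state=p2 head=-1 tape=[_]yyyyzy
Cell 3 holds y when M halts.

y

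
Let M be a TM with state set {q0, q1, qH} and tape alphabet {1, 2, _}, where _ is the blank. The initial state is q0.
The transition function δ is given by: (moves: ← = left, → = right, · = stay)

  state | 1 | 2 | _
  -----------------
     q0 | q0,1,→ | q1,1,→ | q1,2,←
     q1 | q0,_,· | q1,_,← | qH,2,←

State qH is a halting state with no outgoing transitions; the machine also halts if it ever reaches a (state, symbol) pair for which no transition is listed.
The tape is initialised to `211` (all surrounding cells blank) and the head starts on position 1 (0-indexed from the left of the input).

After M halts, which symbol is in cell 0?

q0 | __2[1]1_   read 1 → write 1, move →, go to q0
q0 | __21[1]_   read 1 → write 1, move →, go to q0
q0 | __211[_]   read _ → write 2, move ←, go to q1
q1 | __21[1]2   read 1 → write _, move ·, go to q0
q0 | __21[_]2   read _ → write 2, move ←, go to q1
q1 | __2[1]22   read 1 → write _, move ·, go to q0
q0 | __2[_]22   read _ → write 2, move ←, go to q1
q1 | __[2]222   read 2 → write _, move ←, go to q1
q1 | _[_]_222   read _ → write 2, move ←, go to qH
qH | [_]2_222
Cell 0 holds _ when M halts.

_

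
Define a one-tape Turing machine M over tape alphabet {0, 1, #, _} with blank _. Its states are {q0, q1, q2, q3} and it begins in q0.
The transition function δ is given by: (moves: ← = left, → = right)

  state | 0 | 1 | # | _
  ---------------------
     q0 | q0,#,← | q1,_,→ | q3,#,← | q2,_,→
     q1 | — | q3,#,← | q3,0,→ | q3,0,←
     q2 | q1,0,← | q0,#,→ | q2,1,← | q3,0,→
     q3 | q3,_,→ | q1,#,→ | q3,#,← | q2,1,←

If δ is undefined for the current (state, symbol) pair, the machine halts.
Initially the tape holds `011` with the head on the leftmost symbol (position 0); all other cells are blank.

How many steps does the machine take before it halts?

23

q0 | _____[0]11   read 0 → write #, move ←, go to q0
q0 | ____[_]#11   read _ → write _, move →, go to q2
q2 | _____[#]11   read # → write 1, move ←, go to q2
q2 | ____[_]111   read _ → write 0, move →, go to q3
q3 | ____0[1]11   read 1 → write #, move →, go to q1
q1 | ____0#[1]1   read 1 → write #, move ←, go to q3
q3 | ____0[#]#1   read # → write #, move ←, go to q3
q3 | ____[0]##1   read 0 → write _, move →, go to q3
q3 | _____[#]#1   read # → write #, move ←, go to q3
q3 | ____[_]##1   read _ → write 1, move ←, go to q2
q2 | ___[_]1##1   read _ → write 0, move →, go to q3
q3 | ___0[1]##1   read 1 → write #, move →, go to q1
q1 | ___0#[#]#1   read # → write 0, move →, go to q3
q3 | ___0#0[#]1   read # → write #, move ←, go to q3
q3 | ___0#[0]#1   read 0 → write _, move →, go to q3
q3 | ___0#_[#]1   read # → write #, move ←, go to q3
q3 | ___0#[_]#1   read _ → write 1, move ←, go to q2
q2 | ___0[#]1#1   read # → write 1, move ←, go to q2
q2 | ___[0]11#1   read 0 → write 0, move ←, go to q1
q1 | __[_]011#1   read _ → write 0, move ←, go to q3
q3 | _[_]0011#1   read _ → write 1, move ←, go to q2
q2 | [_]10011#1   read _ → write 0, move →, go to q3
q3 | 0[1]0011#1   read 1 → write #, move →, go to q1
q1 | 0#[0]011#1
M halts after 23 transitions.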